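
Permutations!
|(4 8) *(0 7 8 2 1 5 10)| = 8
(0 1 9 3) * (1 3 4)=(0 3)(1 9 4)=[3, 9, 2, 0, 1, 5, 6, 7, 8, 4]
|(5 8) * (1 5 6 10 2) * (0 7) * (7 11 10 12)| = 10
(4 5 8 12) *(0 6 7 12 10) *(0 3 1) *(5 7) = (0 6 5 8 10 3 1)(4 7 12) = [6, 0, 2, 1, 7, 8, 5, 12, 10, 9, 3, 11, 4]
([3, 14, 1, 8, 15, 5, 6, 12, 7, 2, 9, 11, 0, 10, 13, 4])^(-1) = [12, 2, 9, 0, 15, 5, 6, 8, 3, 10, 13, 11, 7, 14, 1, 4]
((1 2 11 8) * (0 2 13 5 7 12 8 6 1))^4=(0 1 12 11 5)(2 13 8 6 7)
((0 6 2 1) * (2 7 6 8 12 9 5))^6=((0 8 12 9 5 2 1)(6 7))^6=(0 1 2 5 9 12 8)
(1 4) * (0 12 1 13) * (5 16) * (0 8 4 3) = (0 12 1 3)(4 13 8)(5 16) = [12, 3, 2, 0, 13, 16, 6, 7, 4, 9, 10, 11, 1, 8, 14, 15, 5]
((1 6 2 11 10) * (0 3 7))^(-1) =(0 7 3)(1 10 11 2 6)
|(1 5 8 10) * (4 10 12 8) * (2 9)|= 4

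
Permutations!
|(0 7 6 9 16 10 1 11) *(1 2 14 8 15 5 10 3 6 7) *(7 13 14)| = 24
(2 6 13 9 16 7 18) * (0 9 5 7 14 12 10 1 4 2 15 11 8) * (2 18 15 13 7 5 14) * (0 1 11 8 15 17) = [9, 4, 6, 3, 18, 5, 7, 17, 1, 16, 11, 15, 10, 14, 12, 8, 2, 0, 13] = (0 9 16 2 6 7 17)(1 4 18 13 14 12 10 11 15 8)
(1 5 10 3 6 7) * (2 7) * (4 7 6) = (1 5 10 3 4 7)(2 6) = [0, 5, 6, 4, 7, 10, 2, 1, 8, 9, 3]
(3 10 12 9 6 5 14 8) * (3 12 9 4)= [0, 1, 2, 10, 3, 14, 5, 7, 12, 6, 9, 11, 4, 13, 8]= (3 10 9 6 5 14 8 12 4)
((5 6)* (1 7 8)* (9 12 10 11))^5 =((1 7 8)(5 6)(9 12 10 11))^5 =(1 8 7)(5 6)(9 12 10 11)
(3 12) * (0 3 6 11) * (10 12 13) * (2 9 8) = [3, 1, 9, 13, 4, 5, 11, 7, 2, 8, 12, 0, 6, 10] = (0 3 13 10 12 6 11)(2 9 8)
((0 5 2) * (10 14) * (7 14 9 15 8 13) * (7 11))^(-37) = (0 2 5)(7 9 13 14 15 11 10 8)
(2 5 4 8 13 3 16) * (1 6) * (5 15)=[0, 6, 15, 16, 8, 4, 1, 7, 13, 9, 10, 11, 12, 3, 14, 5, 2]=(1 6)(2 15 5 4 8 13 3 16)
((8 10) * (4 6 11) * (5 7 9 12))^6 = (5 9)(7 12)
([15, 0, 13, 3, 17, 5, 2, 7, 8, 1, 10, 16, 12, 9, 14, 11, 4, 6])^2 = (0 11 4 6 13 1 15 16 17 2 9)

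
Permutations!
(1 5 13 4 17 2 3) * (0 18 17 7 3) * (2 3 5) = (0 18 17 3 1 2)(4 7 5 13) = [18, 2, 0, 1, 7, 13, 6, 5, 8, 9, 10, 11, 12, 4, 14, 15, 16, 3, 17]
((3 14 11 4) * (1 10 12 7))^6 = (1 12)(3 11)(4 14)(7 10)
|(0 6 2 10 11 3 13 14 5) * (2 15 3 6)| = 10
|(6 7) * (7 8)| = 3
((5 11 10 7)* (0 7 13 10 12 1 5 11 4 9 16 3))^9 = (0 3 16 9 4 5 1 12 11 7)(10 13)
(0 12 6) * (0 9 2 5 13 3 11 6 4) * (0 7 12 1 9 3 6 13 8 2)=(0 1 9)(2 5 8)(3 11 13 6)(4 7 12)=[1, 9, 5, 11, 7, 8, 3, 12, 2, 0, 10, 13, 4, 6]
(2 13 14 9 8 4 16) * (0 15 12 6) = (0 15 12 6)(2 13 14 9 8 4 16) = [15, 1, 13, 3, 16, 5, 0, 7, 4, 8, 10, 11, 6, 14, 9, 12, 2]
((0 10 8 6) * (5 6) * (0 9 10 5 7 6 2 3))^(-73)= ((0 5 2 3)(6 9 10 8 7))^(-73)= (0 3 2 5)(6 10 7 9 8)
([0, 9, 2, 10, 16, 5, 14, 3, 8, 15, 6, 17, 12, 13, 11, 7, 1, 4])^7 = [0, 14, 2, 16, 10, 5, 9, 4, 8, 11, 1, 7, 12, 13, 15, 17, 6, 3]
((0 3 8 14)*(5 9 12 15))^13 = (0 3 8 14)(5 9 12 15)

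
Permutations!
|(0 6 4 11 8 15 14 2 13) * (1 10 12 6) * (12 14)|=6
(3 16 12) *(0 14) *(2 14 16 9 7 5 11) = [16, 1, 14, 9, 4, 11, 6, 5, 8, 7, 10, 2, 3, 13, 0, 15, 12] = (0 16 12 3 9 7 5 11 2 14)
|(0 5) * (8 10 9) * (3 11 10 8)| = |(0 5)(3 11 10 9)| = 4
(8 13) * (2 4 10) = (2 4 10)(8 13) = [0, 1, 4, 3, 10, 5, 6, 7, 13, 9, 2, 11, 12, 8]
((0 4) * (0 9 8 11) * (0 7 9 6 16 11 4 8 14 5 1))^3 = (0 6 7 5 8 16 9 1 4 11 14)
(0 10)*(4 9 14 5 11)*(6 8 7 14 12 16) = (0 10)(4 9 12 16 6 8 7 14 5 11) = [10, 1, 2, 3, 9, 11, 8, 14, 7, 12, 0, 4, 16, 13, 5, 15, 6]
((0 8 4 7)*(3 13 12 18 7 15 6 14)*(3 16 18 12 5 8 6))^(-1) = (0 7 18 16 14 6)(3 15 4 8 5 13)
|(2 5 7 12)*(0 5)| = |(0 5 7 12 2)| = 5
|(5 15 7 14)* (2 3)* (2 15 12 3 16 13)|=6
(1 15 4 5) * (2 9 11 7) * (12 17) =(1 15 4 5)(2 9 11 7)(12 17) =[0, 15, 9, 3, 5, 1, 6, 2, 8, 11, 10, 7, 17, 13, 14, 4, 16, 12]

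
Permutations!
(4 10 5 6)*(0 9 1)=[9, 0, 2, 3, 10, 6, 4, 7, 8, 1, 5]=(0 9 1)(4 10 5 6)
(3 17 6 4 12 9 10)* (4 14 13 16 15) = (3 17 6 14 13 16 15 4 12 9 10) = [0, 1, 2, 17, 12, 5, 14, 7, 8, 10, 3, 11, 9, 16, 13, 4, 15, 6]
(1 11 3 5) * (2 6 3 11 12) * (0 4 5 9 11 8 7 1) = [4, 12, 6, 9, 5, 0, 3, 1, 7, 11, 10, 8, 2] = (0 4 5)(1 12 2 6 3 9 11 8 7)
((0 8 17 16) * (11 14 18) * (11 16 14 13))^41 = ((0 8 17 14 18 16)(11 13))^41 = (0 16 18 14 17 8)(11 13)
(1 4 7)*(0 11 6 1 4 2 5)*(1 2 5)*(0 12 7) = (0 11 6 2 1 5 12 7 4) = [11, 5, 1, 3, 0, 12, 2, 4, 8, 9, 10, 6, 7]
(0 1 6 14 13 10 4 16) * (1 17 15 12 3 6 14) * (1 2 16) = (0 17 15 12 3 6 2 16)(1 14 13 10 4) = [17, 14, 16, 6, 1, 5, 2, 7, 8, 9, 4, 11, 3, 10, 13, 12, 0, 15]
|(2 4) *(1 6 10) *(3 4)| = |(1 6 10)(2 3 4)| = 3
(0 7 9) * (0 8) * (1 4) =[7, 4, 2, 3, 1, 5, 6, 9, 0, 8] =(0 7 9 8)(1 4)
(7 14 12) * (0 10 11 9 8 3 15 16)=[10, 1, 2, 15, 4, 5, 6, 14, 3, 8, 11, 9, 7, 13, 12, 16, 0]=(0 10 11 9 8 3 15 16)(7 14 12)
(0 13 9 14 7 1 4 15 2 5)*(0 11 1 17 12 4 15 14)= (0 13 9)(1 15 2 5 11)(4 14 7 17 12)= [13, 15, 5, 3, 14, 11, 6, 17, 8, 0, 10, 1, 4, 9, 7, 2, 16, 12]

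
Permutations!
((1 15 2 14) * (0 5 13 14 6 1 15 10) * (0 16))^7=((0 5 13 14 15 2 6 1 10 16))^7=(0 1 15 5 10 2 13 16 6 14)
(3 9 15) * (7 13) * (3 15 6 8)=[0, 1, 2, 9, 4, 5, 8, 13, 3, 6, 10, 11, 12, 7, 14, 15]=(15)(3 9 6 8)(7 13)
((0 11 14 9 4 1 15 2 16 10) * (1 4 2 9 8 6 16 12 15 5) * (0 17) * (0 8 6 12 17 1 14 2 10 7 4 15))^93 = (0 17)(1 6 4 10 14 7 9 5 16 15)(2 12)(8 11)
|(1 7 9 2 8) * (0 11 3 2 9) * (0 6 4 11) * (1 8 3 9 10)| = 14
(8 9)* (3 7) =(3 7)(8 9) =[0, 1, 2, 7, 4, 5, 6, 3, 9, 8]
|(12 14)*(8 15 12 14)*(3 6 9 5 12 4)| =8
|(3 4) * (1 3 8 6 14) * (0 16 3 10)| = 9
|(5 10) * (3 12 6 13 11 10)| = 7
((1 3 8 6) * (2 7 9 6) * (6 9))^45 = (9)(1 2)(3 7)(6 8)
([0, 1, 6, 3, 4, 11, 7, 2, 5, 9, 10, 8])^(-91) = [0, 1, 7, 3, 4, 8, 2, 6, 11, 9, 10, 5]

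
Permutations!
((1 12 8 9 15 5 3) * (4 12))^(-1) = (1 3 5 15 9 8 12 4)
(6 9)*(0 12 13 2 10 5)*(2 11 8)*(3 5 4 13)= (0 12 3 5)(2 10 4 13 11 8)(6 9)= [12, 1, 10, 5, 13, 0, 9, 7, 2, 6, 4, 8, 3, 11]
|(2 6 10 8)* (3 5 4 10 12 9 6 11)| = 21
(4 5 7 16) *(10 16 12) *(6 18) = [0, 1, 2, 3, 5, 7, 18, 12, 8, 9, 16, 11, 10, 13, 14, 15, 4, 17, 6] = (4 5 7 12 10 16)(6 18)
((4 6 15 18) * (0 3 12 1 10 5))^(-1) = (0 5 10 1 12 3)(4 18 15 6)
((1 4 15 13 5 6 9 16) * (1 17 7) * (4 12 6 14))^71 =(1 12 6 9 16 17 7)(4 15 13 5 14)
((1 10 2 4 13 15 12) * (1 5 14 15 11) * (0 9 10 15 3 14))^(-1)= (0 5 12 15 1 11 13 4 2 10 9)(3 14)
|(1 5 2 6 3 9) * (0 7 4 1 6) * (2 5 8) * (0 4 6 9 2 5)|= |(9)(0 7 6 3 2 4 1 8 5)|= 9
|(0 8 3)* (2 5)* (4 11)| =6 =|(0 8 3)(2 5)(4 11)|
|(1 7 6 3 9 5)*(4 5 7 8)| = 4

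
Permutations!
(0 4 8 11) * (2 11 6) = (0 4 8 6 2 11) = [4, 1, 11, 3, 8, 5, 2, 7, 6, 9, 10, 0]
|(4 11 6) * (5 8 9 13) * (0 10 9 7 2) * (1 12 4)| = |(0 10 9 13 5 8 7 2)(1 12 4 11 6)| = 40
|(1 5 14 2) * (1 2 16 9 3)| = 6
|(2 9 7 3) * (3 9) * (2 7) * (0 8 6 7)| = 7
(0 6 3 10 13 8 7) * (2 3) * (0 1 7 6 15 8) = (0 15 8 6 2 3 10 13)(1 7) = [15, 7, 3, 10, 4, 5, 2, 1, 6, 9, 13, 11, 12, 0, 14, 8]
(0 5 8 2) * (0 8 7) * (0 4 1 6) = (0 5 7 4 1 6)(2 8) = [5, 6, 8, 3, 1, 7, 0, 4, 2]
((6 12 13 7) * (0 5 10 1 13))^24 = (13)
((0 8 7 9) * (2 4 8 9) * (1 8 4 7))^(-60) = (9)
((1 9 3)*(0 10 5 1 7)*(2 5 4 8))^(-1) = ((0 10 4 8 2 5 1 9 3 7))^(-1) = (0 7 3 9 1 5 2 8 4 10)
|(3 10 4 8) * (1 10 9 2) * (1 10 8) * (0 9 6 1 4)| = |(0 9 2 10)(1 8 3 6)| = 4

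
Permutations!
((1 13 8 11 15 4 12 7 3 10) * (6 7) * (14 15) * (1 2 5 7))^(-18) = (15)(2 7 10 5 3)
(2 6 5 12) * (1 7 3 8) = [0, 7, 6, 8, 4, 12, 5, 3, 1, 9, 10, 11, 2] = (1 7 3 8)(2 6 5 12)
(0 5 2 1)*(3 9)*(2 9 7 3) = [5, 0, 1, 7, 4, 9, 6, 3, 8, 2] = (0 5 9 2 1)(3 7)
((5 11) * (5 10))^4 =(5 11 10)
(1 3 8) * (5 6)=(1 3 8)(5 6)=[0, 3, 2, 8, 4, 6, 5, 7, 1]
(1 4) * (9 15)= [0, 4, 2, 3, 1, 5, 6, 7, 8, 15, 10, 11, 12, 13, 14, 9]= (1 4)(9 15)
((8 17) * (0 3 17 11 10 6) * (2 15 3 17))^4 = (0 10 8)(2 15 3)(6 11 17)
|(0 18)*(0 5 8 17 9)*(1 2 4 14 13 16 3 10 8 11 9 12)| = 55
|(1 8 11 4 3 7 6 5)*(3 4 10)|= 8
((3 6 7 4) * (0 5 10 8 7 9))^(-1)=(0 9 6 3 4 7 8 10 5)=((0 5 10 8 7 4 3 6 9))^(-1)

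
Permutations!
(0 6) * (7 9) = [6, 1, 2, 3, 4, 5, 0, 9, 8, 7] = (0 6)(7 9)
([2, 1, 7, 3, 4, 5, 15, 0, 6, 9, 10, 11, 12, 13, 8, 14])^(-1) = (0 7 2)(6 8 14 15)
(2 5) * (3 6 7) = [0, 1, 5, 6, 4, 2, 7, 3] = (2 5)(3 6 7)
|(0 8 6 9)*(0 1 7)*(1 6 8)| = 6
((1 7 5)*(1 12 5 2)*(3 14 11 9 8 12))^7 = (14)(1 7 2)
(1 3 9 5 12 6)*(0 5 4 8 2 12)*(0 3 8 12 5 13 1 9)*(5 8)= (0 13 1 5 3)(2 8)(4 12 6 9)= [13, 5, 8, 0, 12, 3, 9, 7, 2, 4, 10, 11, 6, 1]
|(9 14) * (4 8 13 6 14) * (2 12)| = 6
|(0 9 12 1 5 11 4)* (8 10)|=14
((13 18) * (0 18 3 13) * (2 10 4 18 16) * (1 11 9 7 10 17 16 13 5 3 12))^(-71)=((0 13 12 1 11 9 7 10 4 18)(2 17 16)(3 5))^(-71)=(0 18 4 10 7 9 11 1 12 13)(2 17 16)(3 5)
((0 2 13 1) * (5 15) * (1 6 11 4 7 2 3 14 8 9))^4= (15)(0 9 14)(1 8 3)(2 4 6)(7 11 13)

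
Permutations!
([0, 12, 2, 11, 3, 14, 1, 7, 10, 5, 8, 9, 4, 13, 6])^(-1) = [0, 6, 2, 4, 12, 9, 14, 7, 10, 11, 8, 3, 1, 13, 5]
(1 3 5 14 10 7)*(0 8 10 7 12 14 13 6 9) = (0 8 10 12 14 7 1 3 5 13 6 9) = [8, 3, 2, 5, 4, 13, 9, 1, 10, 0, 12, 11, 14, 6, 7]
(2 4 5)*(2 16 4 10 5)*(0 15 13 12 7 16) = (0 15 13 12 7 16 4 2 10 5) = [15, 1, 10, 3, 2, 0, 6, 16, 8, 9, 5, 11, 7, 12, 14, 13, 4]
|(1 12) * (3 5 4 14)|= 4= |(1 12)(3 5 4 14)|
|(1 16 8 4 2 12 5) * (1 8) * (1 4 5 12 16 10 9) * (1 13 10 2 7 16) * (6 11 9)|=30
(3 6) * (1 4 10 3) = [0, 4, 2, 6, 10, 5, 1, 7, 8, 9, 3] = (1 4 10 3 6)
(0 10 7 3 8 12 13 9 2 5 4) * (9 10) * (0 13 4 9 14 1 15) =[14, 15, 5, 8, 13, 9, 6, 3, 12, 2, 7, 11, 4, 10, 1, 0] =(0 14 1 15)(2 5 9)(3 8 12 4 13 10 7)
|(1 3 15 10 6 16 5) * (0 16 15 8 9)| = 21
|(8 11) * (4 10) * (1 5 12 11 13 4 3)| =|(1 5 12 11 8 13 4 10 3)| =9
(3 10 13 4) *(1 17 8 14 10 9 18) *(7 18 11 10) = (1 17 8 14 7 18)(3 9 11 10 13 4) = [0, 17, 2, 9, 3, 5, 6, 18, 14, 11, 13, 10, 12, 4, 7, 15, 16, 8, 1]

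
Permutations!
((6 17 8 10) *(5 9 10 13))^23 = ((5 9 10 6 17 8 13))^23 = (5 10 17 13 9 6 8)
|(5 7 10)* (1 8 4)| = 3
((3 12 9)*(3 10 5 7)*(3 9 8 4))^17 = ((3 12 8 4)(5 7 9 10))^17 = (3 12 8 4)(5 7 9 10)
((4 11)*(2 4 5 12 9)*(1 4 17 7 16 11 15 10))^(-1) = ((1 4 15 10)(2 17 7 16 11 5 12 9))^(-1) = (1 10 15 4)(2 9 12 5 11 16 7 17)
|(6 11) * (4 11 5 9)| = |(4 11 6 5 9)| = 5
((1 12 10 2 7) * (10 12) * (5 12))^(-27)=(1 10 2 7)(5 12)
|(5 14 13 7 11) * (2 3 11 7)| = 6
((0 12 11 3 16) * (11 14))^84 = (16)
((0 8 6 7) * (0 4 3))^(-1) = (0 3 4 7 6 8)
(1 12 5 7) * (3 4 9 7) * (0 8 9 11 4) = (0 8 9 7 1 12 5 3)(4 11) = [8, 12, 2, 0, 11, 3, 6, 1, 9, 7, 10, 4, 5]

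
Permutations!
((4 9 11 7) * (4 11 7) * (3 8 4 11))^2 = (11)(3 4 7 8 9)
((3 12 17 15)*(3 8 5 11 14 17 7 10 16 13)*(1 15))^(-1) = ((1 15 8 5 11 14 17)(3 12 7 10 16 13))^(-1) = (1 17 14 11 5 8 15)(3 13 16 10 7 12)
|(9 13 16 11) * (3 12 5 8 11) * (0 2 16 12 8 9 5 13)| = |(0 2 16 3 8 11 5 9)(12 13)| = 8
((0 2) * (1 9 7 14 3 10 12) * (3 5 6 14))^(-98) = ((0 2)(1 9 7 3 10 12)(5 6 14))^(-98) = (1 10 7)(3 9 12)(5 6 14)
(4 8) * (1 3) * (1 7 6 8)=(1 3 7 6 8 4)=[0, 3, 2, 7, 1, 5, 8, 6, 4]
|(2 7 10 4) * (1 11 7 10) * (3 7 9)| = 15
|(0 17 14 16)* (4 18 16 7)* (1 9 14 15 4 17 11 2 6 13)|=14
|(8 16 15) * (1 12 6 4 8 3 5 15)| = 6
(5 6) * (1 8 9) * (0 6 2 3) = (0 6 5 2 3)(1 8 9) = [6, 8, 3, 0, 4, 2, 5, 7, 9, 1]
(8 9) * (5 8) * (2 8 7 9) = (2 8)(5 7 9) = [0, 1, 8, 3, 4, 7, 6, 9, 2, 5]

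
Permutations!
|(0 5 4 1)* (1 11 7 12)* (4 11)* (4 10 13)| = |(0 5 11 7 12 1)(4 10 13)| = 6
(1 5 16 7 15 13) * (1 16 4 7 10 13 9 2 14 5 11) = [0, 11, 14, 3, 7, 4, 6, 15, 8, 2, 13, 1, 12, 16, 5, 9, 10] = (1 11)(2 14 5 4 7 15 9)(10 13 16)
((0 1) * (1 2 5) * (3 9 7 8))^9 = (0 2 5 1)(3 9 7 8) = ((0 2 5 1)(3 9 7 8))^9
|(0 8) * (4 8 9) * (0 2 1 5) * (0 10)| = |(0 9 4 8 2 1 5 10)| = 8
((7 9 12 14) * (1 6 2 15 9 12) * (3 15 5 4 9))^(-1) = ((1 6 2 5 4 9)(3 15)(7 12 14))^(-1) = (1 9 4 5 2 6)(3 15)(7 14 12)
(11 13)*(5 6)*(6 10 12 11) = [0, 1, 2, 3, 4, 10, 5, 7, 8, 9, 12, 13, 11, 6] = (5 10 12 11 13 6)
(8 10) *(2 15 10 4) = (2 15 10 8 4) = [0, 1, 15, 3, 2, 5, 6, 7, 4, 9, 8, 11, 12, 13, 14, 10]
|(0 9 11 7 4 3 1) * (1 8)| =|(0 9 11 7 4 3 8 1)| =8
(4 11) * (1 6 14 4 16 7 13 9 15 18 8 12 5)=(1 6 14 4 11 16 7 13 9 15 18 8 12 5)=[0, 6, 2, 3, 11, 1, 14, 13, 12, 15, 10, 16, 5, 9, 4, 18, 7, 17, 8]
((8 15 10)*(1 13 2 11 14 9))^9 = ((1 13 2 11 14 9)(8 15 10))^9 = (15)(1 11)(2 9)(13 14)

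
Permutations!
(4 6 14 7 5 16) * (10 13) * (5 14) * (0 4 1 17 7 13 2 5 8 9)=(0 4 6 8 9)(1 17 7 14 13 10 2 5 16)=[4, 17, 5, 3, 6, 16, 8, 14, 9, 0, 2, 11, 12, 10, 13, 15, 1, 7]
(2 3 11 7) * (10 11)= (2 3 10 11 7)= [0, 1, 3, 10, 4, 5, 6, 2, 8, 9, 11, 7]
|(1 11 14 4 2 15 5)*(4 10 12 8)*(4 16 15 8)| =11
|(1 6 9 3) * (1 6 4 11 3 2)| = |(1 4 11 3 6 9 2)| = 7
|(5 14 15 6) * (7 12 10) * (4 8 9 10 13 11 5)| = 12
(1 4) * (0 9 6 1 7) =(0 9 6 1 4 7) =[9, 4, 2, 3, 7, 5, 1, 0, 8, 6]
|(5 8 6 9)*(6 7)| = 5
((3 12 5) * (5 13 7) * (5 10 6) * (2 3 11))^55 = ((2 3 12 13 7 10 6 5 11))^55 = (2 3 12 13 7 10 6 5 11)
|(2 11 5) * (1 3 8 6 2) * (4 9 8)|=|(1 3 4 9 8 6 2 11 5)|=9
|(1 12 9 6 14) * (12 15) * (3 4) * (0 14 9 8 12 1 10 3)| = 10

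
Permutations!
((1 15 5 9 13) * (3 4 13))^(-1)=(1 13 4 3 9 5 15)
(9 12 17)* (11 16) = [0, 1, 2, 3, 4, 5, 6, 7, 8, 12, 10, 16, 17, 13, 14, 15, 11, 9] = (9 12 17)(11 16)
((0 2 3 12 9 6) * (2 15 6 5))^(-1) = (0 6 15)(2 5 9 12 3)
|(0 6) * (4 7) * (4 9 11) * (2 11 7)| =|(0 6)(2 11 4)(7 9)| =6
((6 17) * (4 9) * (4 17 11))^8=(4 6 9 11 17)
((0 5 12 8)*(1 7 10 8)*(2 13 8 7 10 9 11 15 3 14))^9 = ((0 5 12 1 10 7 9 11 15 3 14 2 13 8))^9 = (0 3 10 8 15 1 13 11 12 2 9 5 14 7)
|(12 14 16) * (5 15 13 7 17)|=15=|(5 15 13 7 17)(12 14 16)|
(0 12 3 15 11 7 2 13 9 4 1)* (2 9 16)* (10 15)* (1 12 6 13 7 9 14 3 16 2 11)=(0 6 13 2 7 14 3 10 15 1)(4 12 16 11 9)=[6, 0, 7, 10, 12, 5, 13, 14, 8, 4, 15, 9, 16, 2, 3, 1, 11]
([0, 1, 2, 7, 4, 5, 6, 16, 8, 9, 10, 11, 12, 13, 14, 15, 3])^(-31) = (3 16 7)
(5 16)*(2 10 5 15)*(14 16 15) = [0, 1, 10, 3, 4, 15, 6, 7, 8, 9, 5, 11, 12, 13, 16, 2, 14] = (2 10 5 15)(14 16)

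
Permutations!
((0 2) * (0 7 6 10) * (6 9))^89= (0 10 6 9 7 2)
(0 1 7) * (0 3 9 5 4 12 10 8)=(0 1 7 3 9 5 4 12 10 8)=[1, 7, 2, 9, 12, 4, 6, 3, 0, 5, 8, 11, 10]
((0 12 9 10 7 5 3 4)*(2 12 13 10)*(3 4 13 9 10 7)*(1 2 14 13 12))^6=(0 4 5 7 13 14 9)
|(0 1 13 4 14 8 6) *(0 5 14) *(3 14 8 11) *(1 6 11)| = |(0 6 5 8 11 3 14 1 13 4)| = 10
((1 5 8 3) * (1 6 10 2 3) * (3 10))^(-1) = (1 8 5)(2 10)(3 6)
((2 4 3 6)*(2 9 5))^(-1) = ((2 4 3 6 9 5))^(-1) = (2 5 9 6 3 4)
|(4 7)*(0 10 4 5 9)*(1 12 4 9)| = |(0 10 9)(1 12 4 7 5)| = 15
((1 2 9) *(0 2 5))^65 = (9)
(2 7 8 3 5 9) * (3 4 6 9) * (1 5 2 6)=(1 5 3 2 7 8 4)(6 9)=[0, 5, 7, 2, 1, 3, 9, 8, 4, 6]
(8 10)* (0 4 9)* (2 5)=[4, 1, 5, 3, 9, 2, 6, 7, 10, 0, 8]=(0 4 9)(2 5)(8 10)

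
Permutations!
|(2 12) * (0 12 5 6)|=|(0 12 2 5 6)|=5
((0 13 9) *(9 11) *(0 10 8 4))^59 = (0 9 4 11 8 13 10)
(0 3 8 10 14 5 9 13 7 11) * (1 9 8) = (0 3 1 9 13 7 11)(5 8 10 14) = [3, 9, 2, 1, 4, 8, 6, 11, 10, 13, 14, 0, 12, 7, 5]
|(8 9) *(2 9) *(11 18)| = 6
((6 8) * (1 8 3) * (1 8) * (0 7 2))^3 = (8)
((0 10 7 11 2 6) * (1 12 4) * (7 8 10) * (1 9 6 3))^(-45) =((0 7 11 2 3 1 12 4 9 6)(8 10))^(-45) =(0 1)(2 9)(3 6)(4 11)(7 12)(8 10)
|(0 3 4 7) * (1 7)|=|(0 3 4 1 7)|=5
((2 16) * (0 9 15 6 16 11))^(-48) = (0 9 15 6 16 2 11)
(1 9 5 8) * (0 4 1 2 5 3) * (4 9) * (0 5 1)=[9, 4, 1, 5, 0, 8, 6, 7, 2, 3]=(0 9 3 5 8 2 1 4)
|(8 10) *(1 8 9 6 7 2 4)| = 8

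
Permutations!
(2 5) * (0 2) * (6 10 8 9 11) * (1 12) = (0 2 5)(1 12)(6 10 8 9 11) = [2, 12, 5, 3, 4, 0, 10, 7, 9, 11, 8, 6, 1]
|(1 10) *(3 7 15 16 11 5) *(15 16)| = |(1 10)(3 7 16 11 5)| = 10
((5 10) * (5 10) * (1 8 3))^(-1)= ((10)(1 8 3))^(-1)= (10)(1 3 8)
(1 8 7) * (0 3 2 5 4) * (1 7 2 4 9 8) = [3, 1, 5, 4, 0, 9, 6, 7, 2, 8] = (0 3 4)(2 5 9 8)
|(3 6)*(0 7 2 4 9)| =|(0 7 2 4 9)(3 6)| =10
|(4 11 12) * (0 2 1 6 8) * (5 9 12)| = 5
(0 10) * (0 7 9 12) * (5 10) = (0 5 10 7 9 12) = [5, 1, 2, 3, 4, 10, 6, 9, 8, 12, 7, 11, 0]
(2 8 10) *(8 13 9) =[0, 1, 13, 3, 4, 5, 6, 7, 10, 8, 2, 11, 12, 9] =(2 13 9 8 10)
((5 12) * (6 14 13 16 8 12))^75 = (5 8 13 6 12 16 14)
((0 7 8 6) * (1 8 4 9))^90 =((0 7 4 9 1 8 6))^90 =(0 6 8 1 9 4 7)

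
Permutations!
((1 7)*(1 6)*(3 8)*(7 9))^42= ((1 9 7 6)(3 8))^42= (1 7)(6 9)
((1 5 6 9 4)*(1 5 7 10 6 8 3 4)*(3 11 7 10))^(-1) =((1 10 6 9)(3 4 5 8 11 7))^(-1) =(1 9 6 10)(3 7 11 8 5 4)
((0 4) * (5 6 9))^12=((0 4)(5 6 9))^12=(9)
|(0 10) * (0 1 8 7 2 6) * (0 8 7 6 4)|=|(0 10 1 7 2 4)(6 8)|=6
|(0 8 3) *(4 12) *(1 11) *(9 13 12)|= 12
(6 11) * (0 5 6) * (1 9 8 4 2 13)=(0 5 6 11)(1 9 8 4 2 13)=[5, 9, 13, 3, 2, 6, 11, 7, 4, 8, 10, 0, 12, 1]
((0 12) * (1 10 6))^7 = (0 12)(1 10 6)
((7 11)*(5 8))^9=(5 8)(7 11)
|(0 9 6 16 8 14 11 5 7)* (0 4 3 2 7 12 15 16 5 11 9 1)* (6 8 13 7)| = |(0 1)(2 6 5 12 15 16 13 7 4 3)(8 14 9)| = 30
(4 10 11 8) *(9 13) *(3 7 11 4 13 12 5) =(3 7 11 8 13 9 12 5)(4 10) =[0, 1, 2, 7, 10, 3, 6, 11, 13, 12, 4, 8, 5, 9]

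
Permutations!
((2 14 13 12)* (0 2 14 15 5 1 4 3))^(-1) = ((0 2 15 5 1 4 3)(12 14 13))^(-1) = (0 3 4 1 5 15 2)(12 13 14)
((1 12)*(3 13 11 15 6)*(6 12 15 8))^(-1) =(1 12 15)(3 6 8 11 13)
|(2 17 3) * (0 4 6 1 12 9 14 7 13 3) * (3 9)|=|(0 4 6 1 12 3 2 17)(7 13 9 14)|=8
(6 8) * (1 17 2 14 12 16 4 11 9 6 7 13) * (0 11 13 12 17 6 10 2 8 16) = (0 11 9 10 2 14 17 8 7 12)(1 6 16 4 13) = [11, 6, 14, 3, 13, 5, 16, 12, 7, 10, 2, 9, 0, 1, 17, 15, 4, 8]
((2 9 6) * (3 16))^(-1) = ((2 9 6)(3 16))^(-1) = (2 6 9)(3 16)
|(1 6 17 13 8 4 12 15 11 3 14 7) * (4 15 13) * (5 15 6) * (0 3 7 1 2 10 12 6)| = 39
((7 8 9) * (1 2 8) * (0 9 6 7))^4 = (9)(1 7 6 8 2) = ((0 9)(1 2 8 6 7))^4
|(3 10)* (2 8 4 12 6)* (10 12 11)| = 8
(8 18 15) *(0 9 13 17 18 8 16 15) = (0 9 13 17 18)(15 16) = [9, 1, 2, 3, 4, 5, 6, 7, 8, 13, 10, 11, 12, 17, 14, 16, 15, 18, 0]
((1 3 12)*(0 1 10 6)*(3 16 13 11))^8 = (0 6 10 12 3 11 13 16 1)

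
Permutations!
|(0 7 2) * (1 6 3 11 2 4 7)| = |(0 1 6 3 11 2)(4 7)| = 6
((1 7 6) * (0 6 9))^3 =((0 6 1 7 9))^3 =(0 7 6 9 1)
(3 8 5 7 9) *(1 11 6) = (1 11 6)(3 8 5 7 9) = [0, 11, 2, 8, 4, 7, 1, 9, 5, 3, 10, 6]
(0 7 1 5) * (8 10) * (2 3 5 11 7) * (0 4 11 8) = (0 2 3 5 4 11 7 1 8 10) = [2, 8, 3, 5, 11, 4, 6, 1, 10, 9, 0, 7]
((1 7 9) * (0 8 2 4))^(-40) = ((0 8 2 4)(1 7 9))^(-40) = (1 9 7)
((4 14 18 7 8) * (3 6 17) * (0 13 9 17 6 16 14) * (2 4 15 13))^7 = (0 2 4)(3 13 7 16 9 8 14 17 15 18)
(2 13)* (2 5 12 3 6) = (2 13 5 12 3 6) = [0, 1, 13, 6, 4, 12, 2, 7, 8, 9, 10, 11, 3, 5]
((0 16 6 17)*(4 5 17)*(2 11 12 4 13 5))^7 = (0 16 6 13 5 17)(2 4 12 11)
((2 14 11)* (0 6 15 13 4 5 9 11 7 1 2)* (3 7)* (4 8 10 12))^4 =(0 8 5 6 10 9 15 12 11 13 4)(1 7 3 14 2)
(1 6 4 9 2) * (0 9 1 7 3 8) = [9, 6, 7, 8, 1, 5, 4, 3, 0, 2] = (0 9 2 7 3 8)(1 6 4)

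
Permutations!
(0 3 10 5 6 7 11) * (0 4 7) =(0 3 10 5 6)(4 7 11) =[3, 1, 2, 10, 7, 6, 0, 11, 8, 9, 5, 4]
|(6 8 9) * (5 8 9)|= |(5 8)(6 9)|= 2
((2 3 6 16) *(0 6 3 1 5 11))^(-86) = ((0 6 16 2 1 5 11))^(-86) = (0 5 2 6 11 1 16)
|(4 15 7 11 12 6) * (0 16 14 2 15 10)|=|(0 16 14 2 15 7 11 12 6 4 10)|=11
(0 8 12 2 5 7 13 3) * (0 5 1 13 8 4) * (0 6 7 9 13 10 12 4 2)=(0 2 1 10 12)(3 5 9 13)(4 6 7 8)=[2, 10, 1, 5, 6, 9, 7, 8, 4, 13, 12, 11, 0, 3]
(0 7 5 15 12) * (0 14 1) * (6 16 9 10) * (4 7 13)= [13, 0, 2, 3, 7, 15, 16, 5, 8, 10, 6, 11, 14, 4, 1, 12, 9]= (0 13 4 7 5 15 12 14 1)(6 16 9 10)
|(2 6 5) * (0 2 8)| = 5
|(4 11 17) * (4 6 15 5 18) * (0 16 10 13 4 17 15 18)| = |(0 16 10 13 4 11 15 5)(6 18 17)| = 24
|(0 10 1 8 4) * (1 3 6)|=7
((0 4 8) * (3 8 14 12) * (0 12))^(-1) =((0 4 14)(3 8 12))^(-1) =(0 14 4)(3 12 8)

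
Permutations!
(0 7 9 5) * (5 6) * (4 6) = (0 7 9 4 6 5) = [7, 1, 2, 3, 6, 0, 5, 9, 8, 4]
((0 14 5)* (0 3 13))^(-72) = (0 3 14 13 5)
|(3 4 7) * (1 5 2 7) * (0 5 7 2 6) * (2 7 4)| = 6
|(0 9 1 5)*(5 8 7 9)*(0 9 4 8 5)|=3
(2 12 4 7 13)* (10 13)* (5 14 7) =(2 12 4 5 14 7 10 13) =[0, 1, 12, 3, 5, 14, 6, 10, 8, 9, 13, 11, 4, 2, 7]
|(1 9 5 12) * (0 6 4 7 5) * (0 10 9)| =14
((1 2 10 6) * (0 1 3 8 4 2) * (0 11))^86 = (0 11 1)(2 6 8)(3 4 10)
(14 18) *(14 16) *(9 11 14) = (9 11 14 18 16) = [0, 1, 2, 3, 4, 5, 6, 7, 8, 11, 10, 14, 12, 13, 18, 15, 9, 17, 16]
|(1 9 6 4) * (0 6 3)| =6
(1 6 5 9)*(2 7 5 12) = (1 6 12 2 7 5 9) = [0, 6, 7, 3, 4, 9, 12, 5, 8, 1, 10, 11, 2]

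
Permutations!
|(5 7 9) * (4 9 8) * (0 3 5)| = 7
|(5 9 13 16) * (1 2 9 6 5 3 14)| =|(1 2 9 13 16 3 14)(5 6)| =14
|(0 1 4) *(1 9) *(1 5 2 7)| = 7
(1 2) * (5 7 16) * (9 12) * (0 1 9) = [1, 2, 9, 3, 4, 7, 6, 16, 8, 12, 10, 11, 0, 13, 14, 15, 5] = (0 1 2 9 12)(5 7 16)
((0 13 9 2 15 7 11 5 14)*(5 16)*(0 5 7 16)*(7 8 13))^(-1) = ((0 7 11)(2 15 16 8 13 9)(5 14))^(-1) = (0 11 7)(2 9 13 8 16 15)(5 14)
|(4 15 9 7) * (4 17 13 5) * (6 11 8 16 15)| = 11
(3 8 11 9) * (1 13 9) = (1 13 9 3 8 11) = [0, 13, 2, 8, 4, 5, 6, 7, 11, 3, 10, 1, 12, 9]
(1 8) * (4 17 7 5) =(1 8)(4 17 7 5) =[0, 8, 2, 3, 17, 4, 6, 5, 1, 9, 10, 11, 12, 13, 14, 15, 16, 7]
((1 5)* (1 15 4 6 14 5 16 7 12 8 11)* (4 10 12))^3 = (1 4 5 12)(6 15 8 16)(7 14 10 11) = ((1 16 7 4 6 14 5 15 10 12 8 11))^3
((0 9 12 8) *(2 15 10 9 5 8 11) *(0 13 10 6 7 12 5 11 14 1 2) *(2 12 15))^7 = (0 11)(1 12 14)(5 13 9 8 10)(6 7 15)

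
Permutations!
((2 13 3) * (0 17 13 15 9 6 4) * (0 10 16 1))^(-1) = (0 1 16 10 4 6 9 15 2 3 13 17)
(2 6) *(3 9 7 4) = (2 6)(3 9 7 4) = [0, 1, 6, 9, 3, 5, 2, 4, 8, 7]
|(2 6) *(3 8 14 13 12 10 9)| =|(2 6)(3 8 14 13 12 10 9)| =14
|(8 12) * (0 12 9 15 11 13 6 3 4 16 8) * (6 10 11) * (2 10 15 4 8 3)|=30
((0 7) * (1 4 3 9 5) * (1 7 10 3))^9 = ((0 10 3 9 5 7)(1 4))^9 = (0 9)(1 4)(3 7)(5 10)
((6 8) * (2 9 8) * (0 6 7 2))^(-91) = (0 6)(2 9 8 7) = ((0 6)(2 9 8 7))^(-91)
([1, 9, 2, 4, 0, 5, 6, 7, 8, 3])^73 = (0 3 1 4 9)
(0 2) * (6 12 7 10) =(0 2)(6 12 7 10) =[2, 1, 0, 3, 4, 5, 12, 10, 8, 9, 6, 11, 7]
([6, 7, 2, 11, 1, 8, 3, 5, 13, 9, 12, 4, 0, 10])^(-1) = [12, 4, 2, 6, 11, 7, 0, 1, 5, 9, 13, 3, 10, 8]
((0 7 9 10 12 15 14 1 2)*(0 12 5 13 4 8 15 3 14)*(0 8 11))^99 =(0 10 4 7 5 11 9 13)(1 14 3 12 2)(8 15)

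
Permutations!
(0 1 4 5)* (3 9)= [1, 4, 2, 9, 5, 0, 6, 7, 8, 3]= (0 1 4 5)(3 9)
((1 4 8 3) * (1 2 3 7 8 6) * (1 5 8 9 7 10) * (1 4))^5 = ((2 3)(4 6 5 8 10)(7 9))^5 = (10)(2 3)(7 9)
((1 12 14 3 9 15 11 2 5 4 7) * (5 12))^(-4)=(2 3 11 14 15 12 9)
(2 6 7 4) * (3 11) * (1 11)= [0, 11, 6, 1, 2, 5, 7, 4, 8, 9, 10, 3]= (1 11 3)(2 6 7 4)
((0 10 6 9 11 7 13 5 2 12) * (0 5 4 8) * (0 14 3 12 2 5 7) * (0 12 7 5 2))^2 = (0 6 11 5)(2 10 9 12)(3 13 8)(4 14 7)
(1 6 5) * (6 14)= (1 14 6 5)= [0, 14, 2, 3, 4, 1, 5, 7, 8, 9, 10, 11, 12, 13, 6]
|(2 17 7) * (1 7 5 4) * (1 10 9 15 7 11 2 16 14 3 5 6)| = 45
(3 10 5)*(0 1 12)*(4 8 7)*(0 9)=[1, 12, 2, 10, 8, 3, 6, 4, 7, 0, 5, 11, 9]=(0 1 12 9)(3 10 5)(4 8 7)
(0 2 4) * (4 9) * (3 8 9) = (0 2 3 8 9 4) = [2, 1, 3, 8, 0, 5, 6, 7, 9, 4]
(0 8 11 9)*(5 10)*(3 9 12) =[8, 1, 2, 9, 4, 10, 6, 7, 11, 0, 5, 12, 3] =(0 8 11 12 3 9)(5 10)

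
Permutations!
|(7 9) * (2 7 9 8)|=|(9)(2 7 8)|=3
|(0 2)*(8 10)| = 2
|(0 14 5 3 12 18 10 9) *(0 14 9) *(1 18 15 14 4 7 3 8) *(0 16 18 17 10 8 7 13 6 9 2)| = 12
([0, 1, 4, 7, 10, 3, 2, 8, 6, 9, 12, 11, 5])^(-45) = [0, 1, 2, 3, 4, 5, 6, 7, 8, 9, 10, 11, 12]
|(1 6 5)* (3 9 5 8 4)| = 7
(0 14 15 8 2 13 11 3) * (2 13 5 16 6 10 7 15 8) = (0 14 8 13 11 3)(2 5 16 6 10 7 15) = [14, 1, 5, 0, 4, 16, 10, 15, 13, 9, 7, 3, 12, 11, 8, 2, 6]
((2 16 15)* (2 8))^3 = ((2 16 15 8))^3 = (2 8 15 16)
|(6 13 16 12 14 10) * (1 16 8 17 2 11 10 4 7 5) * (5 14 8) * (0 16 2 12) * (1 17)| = 30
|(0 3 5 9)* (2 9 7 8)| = 7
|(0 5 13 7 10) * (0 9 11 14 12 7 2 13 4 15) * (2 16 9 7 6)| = |(0 5 4 15)(2 13 16 9 11 14 12 6)(7 10)| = 8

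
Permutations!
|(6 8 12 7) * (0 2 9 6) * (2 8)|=12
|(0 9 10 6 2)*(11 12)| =|(0 9 10 6 2)(11 12)| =10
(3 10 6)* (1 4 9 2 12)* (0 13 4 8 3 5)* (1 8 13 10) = (0 10 6 5)(1 13 4 9 2 12 8 3) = [10, 13, 12, 1, 9, 0, 5, 7, 3, 2, 6, 11, 8, 4]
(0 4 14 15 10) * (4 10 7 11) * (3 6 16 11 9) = (0 10)(3 6 16 11 4 14 15 7 9) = [10, 1, 2, 6, 14, 5, 16, 9, 8, 3, 0, 4, 12, 13, 15, 7, 11]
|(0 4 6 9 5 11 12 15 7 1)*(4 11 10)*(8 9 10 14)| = |(0 11 12 15 7 1)(4 6 10)(5 14 8 9)| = 12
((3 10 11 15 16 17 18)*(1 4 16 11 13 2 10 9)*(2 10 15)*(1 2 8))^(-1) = ((1 4 16 17 18 3 9 2 15 11 8)(10 13))^(-1) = (1 8 11 15 2 9 3 18 17 16 4)(10 13)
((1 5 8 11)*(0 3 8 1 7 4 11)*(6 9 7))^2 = (0 8 3)(4 6 7 11 9) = ((0 3 8)(1 5)(4 11 6 9 7))^2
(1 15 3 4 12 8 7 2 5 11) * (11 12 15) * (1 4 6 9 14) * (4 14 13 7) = (1 11 14)(2 5 12 8 4 15 3 6 9 13 7) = [0, 11, 5, 6, 15, 12, 9, 2, 4, 13, 10, 14, 8, 7, 1, 3]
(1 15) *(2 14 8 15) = (1 2 14 8 15) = [0, 2, 14, 3, 4, 5, 6, 7, 15, 9, 10, 11, 12, 13, 8, 1]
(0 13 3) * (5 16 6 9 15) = (0 13 3)(5 16 6 9 15) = [13, 1, 2, 0, 4, 16, 9, 7, 8, 15, 10, 11, 12, 3, 14, 5, 6]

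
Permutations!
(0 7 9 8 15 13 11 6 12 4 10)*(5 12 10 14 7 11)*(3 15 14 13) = [11, 1, 2, 15, 13, 12, 10, 9, 14, 8, 0, 6, 4, 5, 7, 3] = (0 11 6 10)(3 15)(4 13 5 12)(7 9 8 14)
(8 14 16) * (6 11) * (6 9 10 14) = (6 11 9 10 14 16 8) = [0, 1, 2, 3, 4, 5, 11, 7, 6, 10, 14, 9, 12, 13, 16, 15, 8]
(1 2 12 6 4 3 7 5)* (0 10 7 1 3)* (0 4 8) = (0 10 7 5 3 1 2 12 6 8) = [10, 2, 12, 1, 4, 3, 8, 5, 0, 9, 7, 11, 6]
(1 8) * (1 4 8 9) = [0, 9, 2, 3, 8, 5, 6, 7, 4, 1] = (1 9)(4 8)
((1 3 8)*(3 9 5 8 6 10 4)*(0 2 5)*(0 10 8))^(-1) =((0 2 5)(1 9 10 4 3 6 8))^(-1) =(0 5 2)(1 8 6 3 4 10 9)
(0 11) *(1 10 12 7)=(0 11)(1 10 12 7)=[11, 10, 2, 3, 4, 5, 6, 1, 8, 9, 12, 0, 7]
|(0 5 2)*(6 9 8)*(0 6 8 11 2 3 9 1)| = 8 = |(0 5 3 9 11 2 6 1)|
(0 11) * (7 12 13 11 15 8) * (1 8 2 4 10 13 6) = (0 15 2 4 10 13 11)(1 8 7 12 6) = [15, 8, 4, 3, 10, 5, 1, 12, 7, 9, 13, 0, 6, 11, 14, 2]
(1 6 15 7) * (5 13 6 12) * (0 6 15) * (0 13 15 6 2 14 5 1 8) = (0 2 14 5 15 7 8)(1 12)(6 13) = [2, 12, 14, 3, 4, 15, 13, 8, 0, 9, 10, 11, 1, 6, 5, 7]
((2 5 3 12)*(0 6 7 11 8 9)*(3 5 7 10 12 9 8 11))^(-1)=((0 6 10 12 2 7 3 9))^(-1)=(0 9 3 7 2 12 10 6)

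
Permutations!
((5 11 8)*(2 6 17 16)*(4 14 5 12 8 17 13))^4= ((2 6 13 4 14 5 11 17 16)(8 12))^4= (2 14 16 4 17 13 11 6 5)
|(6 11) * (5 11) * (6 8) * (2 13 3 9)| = |(2 13 3 9)(5 11 8 6)| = 4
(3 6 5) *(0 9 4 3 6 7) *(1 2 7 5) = (0 9 4 3 5 6 1 2 7) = [9, 2, 7, 5, 3, 6, 1, 0, 8, 4]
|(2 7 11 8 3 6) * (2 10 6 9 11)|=4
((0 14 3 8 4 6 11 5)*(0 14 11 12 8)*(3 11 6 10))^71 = ((0 6 12 8 4 10 3)(5 14 11))^71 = (0 6 12 8 4 10 3)(5 11 14)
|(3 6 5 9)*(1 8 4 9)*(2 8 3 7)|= 20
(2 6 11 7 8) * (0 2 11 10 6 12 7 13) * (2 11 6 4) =(0 11 13)(2 12 7 8 6 10 4) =[11, 1, 12, 3, 2, 5, 10, 8, 6, 9, 4, 13, 7, 0]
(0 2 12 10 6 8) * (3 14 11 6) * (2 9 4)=(0 9 4 2 12 10 3 14 11 6 8)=[9, 1, 12, 14, 2, 5, 8, 7, 0, 4, 3, 6, 10, 13, 11]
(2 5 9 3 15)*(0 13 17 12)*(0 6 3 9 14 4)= (0 13 17 12 6 3 15 2 5 14 4)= [13, 1, 5, 15, 0, 14, 3, 7, 8, 9, 10, 11, 6, 17, 4, 2, 16, 12]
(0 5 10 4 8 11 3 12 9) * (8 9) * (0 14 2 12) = (0 5 10 4 9 14 2 12 8 11 3) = [5, 1, 12, 0, 9, 10, 6, 7, 11, 14, 4, 3, 8, 13, 2]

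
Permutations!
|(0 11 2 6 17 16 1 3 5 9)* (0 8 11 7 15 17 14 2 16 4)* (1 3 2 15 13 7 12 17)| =60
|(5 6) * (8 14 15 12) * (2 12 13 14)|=|(2 12 8)(5 6)(13 14 15)|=6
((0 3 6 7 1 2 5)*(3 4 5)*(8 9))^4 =((0 4 5)(1 2 3 6 7)(8 9))^4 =(9)(0 4 5)(1 7 6 3 2)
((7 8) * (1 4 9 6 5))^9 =(1 5 6 9 4)(7 8)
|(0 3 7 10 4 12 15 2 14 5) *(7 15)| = 12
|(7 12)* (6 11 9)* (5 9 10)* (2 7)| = |(2 7 12)(5 9 6 11 10)| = 15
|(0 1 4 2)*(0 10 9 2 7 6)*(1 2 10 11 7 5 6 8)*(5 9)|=|(0 2 11 7 8 1 4 9 10 5 6)|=11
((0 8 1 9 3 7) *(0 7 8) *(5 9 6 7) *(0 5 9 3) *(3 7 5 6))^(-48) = (0 5 9 6 7)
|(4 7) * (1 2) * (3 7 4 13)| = 6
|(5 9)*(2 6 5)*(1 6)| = 5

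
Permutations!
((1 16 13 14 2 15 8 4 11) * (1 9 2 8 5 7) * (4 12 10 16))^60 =(16)(1 2)(4 15)(5 11)(7 9) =((1 4 11 9 2 15 5 7)(8 12 10 16 13 14))^60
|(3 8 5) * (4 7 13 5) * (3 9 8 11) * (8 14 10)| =8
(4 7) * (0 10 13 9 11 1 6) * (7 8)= [10, 6, 2, 3, 8, 5, 0, 4, 7, 11, 13, 1, 12, 9]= (0 10 13 9 11 1 6)(4 8 7)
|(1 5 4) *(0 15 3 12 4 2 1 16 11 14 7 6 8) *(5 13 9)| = |(0 15 3 12 4 16 11 14 7 6 8)(1 13 9 5 2)| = 55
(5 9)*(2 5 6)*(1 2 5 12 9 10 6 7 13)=[0, 2, 12, 3, 4, 10, 5, 13, 8, 7, 6, 11, 9, 1]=(1 2 12 9 7 13)(5 10 6)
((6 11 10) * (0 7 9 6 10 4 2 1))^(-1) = (0 1 2 4 11 6 9 7)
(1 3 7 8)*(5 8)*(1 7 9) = [0, 3, 2, 9, 4, 8, 6, 5, 7, 1] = (1 3 9)(5 8 7)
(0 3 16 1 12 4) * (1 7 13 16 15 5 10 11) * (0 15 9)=(0 3 9)(1 12 4 15 5 10 11)(7 13 16)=[3, 12, 2, 9, 15, 10, 6, 13, 8, 0, 11, 1, 4, 16, 14, 5, 7]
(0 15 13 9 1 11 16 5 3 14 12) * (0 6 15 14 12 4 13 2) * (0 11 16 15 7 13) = (0 14 4)(1 16 5 3 12 6 7 13 9)(2 11 15) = [14, 16, 11, 12, 0, 3, 7, 13, 8, 1, 10, 15, 6, 9, 4, 2, 5]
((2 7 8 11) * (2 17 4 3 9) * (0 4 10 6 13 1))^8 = ((0 4 3 9 2 7 8 11 17 10 6 13 1))^8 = (0 17 9 13 8 4 10 2 1 11 3 6 7)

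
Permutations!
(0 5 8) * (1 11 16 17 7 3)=(0 5 8)(1 11 16 17 7 3)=[5, 11, 2, 1, 4, 8, 6, 3, 0, 9, 10, 16, 12, 13, 14, 15, 17, 7]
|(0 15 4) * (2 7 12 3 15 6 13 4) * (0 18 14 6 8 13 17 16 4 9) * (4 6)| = |(0 8 13 9)(2 7 12 3 15)(4 18 14)(6 17 16)| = 60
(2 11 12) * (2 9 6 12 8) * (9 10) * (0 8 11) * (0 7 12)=[8, 1, 7, 3, 4, 5, 0, 12, 2, 6, 9, 11, 10]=(0 8 2 7 12 10 9 6)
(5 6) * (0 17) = (0 17)(5 6) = [17, 1, 2, 3, 4, 6, 5, 7, 8, 9, 10, 11, 12, 13, 14, 15, 16, 0]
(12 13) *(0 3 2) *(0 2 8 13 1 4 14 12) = (0 3 8 13)(1 4 14 12) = [3, 4, 2, 8, 14, 5, 6, 7, 13, 9, 10, 11, 1, 0, 12]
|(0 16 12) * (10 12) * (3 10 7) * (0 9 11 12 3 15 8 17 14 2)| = 24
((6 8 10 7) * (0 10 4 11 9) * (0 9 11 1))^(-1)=(11)(0 1 4 8 6 7 10)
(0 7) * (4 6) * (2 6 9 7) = (0 2 6 4 9 7) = [2, 1, 6, 3, 9, 5, 4, 0, 8, 7]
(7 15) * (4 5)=(4 5)(7 15)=[0, 1, 2, 3, 5, 4, 6, 15, 8, 9, 10, 11, 12, 13, 14, 7]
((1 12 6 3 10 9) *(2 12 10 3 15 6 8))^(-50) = ((1 10 9)(2 12 8)(6 15))^(-50) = (15)(1 10 9)(2 12 8)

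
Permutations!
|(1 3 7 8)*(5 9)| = 4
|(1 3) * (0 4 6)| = |(0 4 6)(1 3)| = 6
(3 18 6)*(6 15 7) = (3 18 15 7 6) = [0, 1, 2, 18, 4, 5, 3, 6, 8, 9, 10, 11, 12, 13, 14, 7, 16, 17, 15]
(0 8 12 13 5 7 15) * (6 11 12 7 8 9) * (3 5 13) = (0 9 6 11 12 3 5 8 7 15) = [9, 1, 2, 5, 4, 8, 11, 15, 7, 6, 10, 12, 3, 13, 14, 0]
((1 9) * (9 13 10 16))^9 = (1 9 16 10 13)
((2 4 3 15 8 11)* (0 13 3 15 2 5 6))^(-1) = (0 6 5 11 8 15 4 2 3 13)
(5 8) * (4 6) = [0, 1, 2, 3, 6, 8, 4, 7, 5] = (4 6)(5 8)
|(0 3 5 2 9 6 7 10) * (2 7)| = 15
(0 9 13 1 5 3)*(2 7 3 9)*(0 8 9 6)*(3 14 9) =[2, 5, 7, 8, 4, 6, 0, 14, 3, 13, 10, 11, 12, 1, 9] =(0 2 7 14 9 13 1 5 6)(3 8)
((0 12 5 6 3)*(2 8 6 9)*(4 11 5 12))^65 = (12)(0 11 9 8 3 4 5 2 6)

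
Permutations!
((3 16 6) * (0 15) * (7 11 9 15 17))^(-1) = (0 15 9 11 7 17)(3 6 16)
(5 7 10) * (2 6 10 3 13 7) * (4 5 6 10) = (2 10 6 4 5)(3 13 7) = [0, 1, 10, 13, 5, 2, 4, 3, 8, 9, 6, 11, 12, 7]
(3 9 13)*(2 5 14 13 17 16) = (2 5 14 13 3 9 17 16) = [0, 1, 5, 9, 4, 14, 6, 7, 8, 17, 10, 11, 12, 3, 13, 15, 2, 16]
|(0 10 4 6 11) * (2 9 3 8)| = 20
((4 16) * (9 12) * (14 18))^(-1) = (4 16)(9 12)(14 18)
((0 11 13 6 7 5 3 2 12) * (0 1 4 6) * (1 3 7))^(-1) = ((0 11 13)(1 4 6)(2 12 3)(5 7))^(-1) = (0 13 11)(1 6 4)(2 3 12)(5 7)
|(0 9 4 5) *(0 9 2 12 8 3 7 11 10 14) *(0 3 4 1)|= |(0 2 12 8 4 5 9 1)(3 7 11 10 14)|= 40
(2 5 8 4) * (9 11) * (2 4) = [0, 1, 5, 3, 4, 8, 6, 7, 2, 11, 10, 9] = (2 5 8)(9 11)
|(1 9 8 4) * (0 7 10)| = |(0 7 10)(1 9 8 4)| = 12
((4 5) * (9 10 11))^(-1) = ((4 5)(9 10 11))^(-1) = (4 5)(9 11 10)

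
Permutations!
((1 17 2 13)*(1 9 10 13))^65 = (1 2 17)(9 13 10)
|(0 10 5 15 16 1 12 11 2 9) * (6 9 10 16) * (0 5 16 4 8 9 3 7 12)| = |(0 4 8 9 5 15 6 3 7 12 11 2 10 16 1)| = 15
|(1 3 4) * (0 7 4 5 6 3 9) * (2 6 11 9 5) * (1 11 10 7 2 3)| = 10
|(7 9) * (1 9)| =3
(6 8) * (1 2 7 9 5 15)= [0, 2, 7, 3, 4, 15, 8, 9, 6, 5, 10, 11, 12, 13, 14, 1]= (1 2 7 9 5 15)(6 8)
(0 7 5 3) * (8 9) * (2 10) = (0 7 5 3)(2 10)(8 9) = [7, 1, 10, 0, 4, 3, 6, 5, 9, 8, 2]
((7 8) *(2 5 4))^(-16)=((2 5 4)(7 8))^(-16)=(8)(2 4 5)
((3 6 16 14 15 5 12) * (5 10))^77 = (3 10 16 12 15 6 5 14)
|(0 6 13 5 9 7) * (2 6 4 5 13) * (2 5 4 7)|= 4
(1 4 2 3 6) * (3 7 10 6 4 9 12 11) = (1 9 12 11 3 4 2 7 10 6) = [0, 9, 7, 4, 2, 5, 1, 10, 8, 12, 6, 3, 11]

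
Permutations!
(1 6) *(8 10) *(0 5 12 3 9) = [5, 6, 2, 9, 4, 12, 1, 7, 10, 0, 8, 11, 3] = (0 5 12 3 9)(1 6)(8 10)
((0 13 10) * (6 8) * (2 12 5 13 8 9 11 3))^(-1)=(0 10 13 5 12 2 3 11 9 6 8)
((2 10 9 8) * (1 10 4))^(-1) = (1 4 2 8 9 10)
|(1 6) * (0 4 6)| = 4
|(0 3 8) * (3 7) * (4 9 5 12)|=4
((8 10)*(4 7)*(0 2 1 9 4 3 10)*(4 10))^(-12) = ((0 2 1 9 10 8)(3 4 7))^(-12) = (10)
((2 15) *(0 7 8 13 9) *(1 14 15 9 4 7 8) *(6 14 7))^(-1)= ((0 8 13 4 6 14 15 2 9)(1 7))^(-1)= (0 9 2 15 14 6 4 13 8)(1 7)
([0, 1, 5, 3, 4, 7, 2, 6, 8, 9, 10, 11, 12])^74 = (12)(2 7)(5 6)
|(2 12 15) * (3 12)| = 4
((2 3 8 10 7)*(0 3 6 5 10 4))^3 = ((0 3 8 4)(2 6 5 10 7))^3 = (0 4 8 3)(2 10 6 7 5)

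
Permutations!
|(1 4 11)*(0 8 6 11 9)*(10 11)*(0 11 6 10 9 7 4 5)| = |(0 8 10 6 9 11 1 5)(4 7)| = 8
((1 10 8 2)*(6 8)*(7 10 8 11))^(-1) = ((1 8 2)(6 11 7 10))^(-1) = (1 2 8)(6 10 7 11)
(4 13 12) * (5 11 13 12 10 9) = (4 12)(5 11 13 10 9) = [0, 1, 2, 3, 12, 11, 6, 7, 8, 5, 9, 13, 4, 10]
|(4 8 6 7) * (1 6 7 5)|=3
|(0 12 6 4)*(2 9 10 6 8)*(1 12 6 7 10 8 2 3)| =|(0 6 4)(1 12 2 9 8 3)(7 10)| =6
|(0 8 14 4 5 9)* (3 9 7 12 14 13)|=5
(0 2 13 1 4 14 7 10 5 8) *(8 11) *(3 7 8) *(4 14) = (0 2 13 1 14 8)(3 7 10 5 11) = [2, 14, 13, 7, 4, 11, 6, 10, 0, 9, 5, 3, 12, 1, 8]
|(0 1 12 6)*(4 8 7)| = |(0 1 12 6)(4 8 7)| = 12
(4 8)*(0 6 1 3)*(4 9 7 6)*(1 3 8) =(0 4 1 8 9 7 6 3) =[4, 8, 2, 0, 1, 5, 3, 6, 9, 7]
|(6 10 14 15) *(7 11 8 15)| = 7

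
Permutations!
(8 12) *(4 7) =(4 7)(8 12) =[0, 1, 2, 3, 7, 5, 6, 4, 12, 9, 10, 11, 8]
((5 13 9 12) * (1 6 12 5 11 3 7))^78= (13)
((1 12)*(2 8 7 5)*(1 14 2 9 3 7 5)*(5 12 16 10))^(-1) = (1 7 3 9 5 10 16)(2 14 12 8)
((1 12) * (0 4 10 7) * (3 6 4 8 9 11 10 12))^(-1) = ((0 8 9 11 10 7)(1 3 6 4 12))^(-1) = (0 7 10 11 9 8)(1 12 4 6 3)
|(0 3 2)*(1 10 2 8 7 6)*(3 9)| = 9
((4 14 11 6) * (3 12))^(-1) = (3 12)(4 6 11 14)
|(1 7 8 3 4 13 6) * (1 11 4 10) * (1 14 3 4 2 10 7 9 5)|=30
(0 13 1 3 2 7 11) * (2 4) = (0 13 1 3 4 2 7 11) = [13, 3, 7, 4, 2, 5, 6, 11, 8, 9, 10, 0, 12, 1]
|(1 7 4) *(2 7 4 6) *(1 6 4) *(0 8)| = |(0 8)(2 7 4 6)| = 4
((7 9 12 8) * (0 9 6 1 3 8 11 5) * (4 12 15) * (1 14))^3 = ((0 9 15 4 12 11 5)(1 3 8 7 6 14))^3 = (0 4 5 15 11 9 12)(1 7)(3 6)(8 14)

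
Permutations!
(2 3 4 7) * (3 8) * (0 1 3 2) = (0 1 3 4 7)(2 8) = [1, 3, 8, 4, 7, 5, 6, 0, 2]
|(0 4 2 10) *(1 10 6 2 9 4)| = |(0 1 10)(2 6)(4 9)| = 6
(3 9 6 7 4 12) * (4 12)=(3 9 6 7 12)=[0, 1, 2, 9, 4, 5, 7, 12, 8, 6, 10, 11, 3]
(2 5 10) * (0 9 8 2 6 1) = [9, 0, 5, 3, 4, 10, 1, 7, 2, 8, 6] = (0 9 8 2 5 10 6 1)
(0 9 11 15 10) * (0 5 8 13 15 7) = (0 9 11 7)(5 8 13 15 10) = [9, 1, 2, 3, 4, 8, 6, 0, 13, 11, 5, 7, 12, 15, 14, 10]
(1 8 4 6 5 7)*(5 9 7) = (1 8 4 6 9 7) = [0, 8, 2, 3, 6, 5, 9, 1, 4, 7]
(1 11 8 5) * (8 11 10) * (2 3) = (11)(1 10 8 5)(2 3) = [0, 10, 3, 2, 4, 1, 6, 7, 5, 9, 8, 11]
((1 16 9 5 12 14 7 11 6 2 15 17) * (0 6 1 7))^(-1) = ((0 6 2 15 17 7 11 1 16 9 5 12 14))^(-1) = (0 14 12 5 9 16 1 11 7 17 15 2 6)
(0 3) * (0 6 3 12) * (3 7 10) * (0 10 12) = (3 6 7 12 10) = [0, 1, 2, 6, 4, 5, 7, 12, 8, 9, 3, 11, 10]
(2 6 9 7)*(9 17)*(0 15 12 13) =(0 15 12 13)(2 6 17 9 7) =[15, 1, 6, 3, 4, 5, 17, 2, 8, 7, 10, 11, 13, 0, 14, 12, 16, 9]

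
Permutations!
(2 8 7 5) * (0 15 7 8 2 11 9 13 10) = (0 15 7 5 11 9 13 10) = [15, 1, 2, 3, 4, 11, 6, 5, 8, 13, 0, 9, 12, 10, 14, 7]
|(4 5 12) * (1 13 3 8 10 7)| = |(1 13 3 8 10 7)(4 5 12)| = 6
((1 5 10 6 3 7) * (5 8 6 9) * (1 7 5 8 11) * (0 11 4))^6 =((0 11 1 4)(3 5 10 9 8 6))^6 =(0 1)(4 11)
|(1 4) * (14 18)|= |(1 4)(14 18)|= 2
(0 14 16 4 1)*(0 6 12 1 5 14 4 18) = [4, 6, 2, 3, 5, 14, 12, 7, 8, 9, 10, 11, 1, 13, 16, 15, 18, 17, 0] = (0 4 5 14 16 18)(1 6 12)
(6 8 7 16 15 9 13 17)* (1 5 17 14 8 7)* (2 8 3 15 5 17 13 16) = (1 17 6 7 2 8)(3 15 9 16 5 13 14) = [0, 17, 8, 15, 4, 13, 7, 2, 1, 16, 10, 11, 12, 14, 3, 9, 5, 6]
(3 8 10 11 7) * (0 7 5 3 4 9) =[7, 1, 2, 8, 9, 3, 6, 4, 10, 0, 11, 5] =(0 7 4 9)(3 8 10 11 5)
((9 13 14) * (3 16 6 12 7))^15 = (16) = ((3 16 6 12 7)(9 13 14))^15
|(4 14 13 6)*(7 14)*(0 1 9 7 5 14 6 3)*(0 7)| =21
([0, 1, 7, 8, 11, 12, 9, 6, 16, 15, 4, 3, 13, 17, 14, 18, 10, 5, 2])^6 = [0, 1, 2, 3, 4, 13, 6, 7, 8, 9, 10, 11, 17, 5, 14, 15, 16, 12, 18]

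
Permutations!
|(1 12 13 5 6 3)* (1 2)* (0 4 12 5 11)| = 5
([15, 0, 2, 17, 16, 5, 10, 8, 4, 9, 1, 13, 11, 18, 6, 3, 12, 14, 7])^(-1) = [1, 10, 2, 15, 8, 5, 14, 18, 7, 9, 6, 12, 16, 11, 17, 0, 4, 3, 13]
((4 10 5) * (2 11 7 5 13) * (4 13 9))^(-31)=(2 13 5 7 11)(4 9 10)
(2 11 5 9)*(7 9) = (2 11 5 7 9) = [0, 1, 11, 3, 4, 7, 6, 9, 8, 2, 10, 5]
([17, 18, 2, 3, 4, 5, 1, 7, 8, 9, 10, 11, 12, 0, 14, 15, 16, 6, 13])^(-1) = [13, 6, 2, 3, 4, 5, 17, 7, 8, 9, 10, 11, 12, 18, 14, 15, 16, 0, 1]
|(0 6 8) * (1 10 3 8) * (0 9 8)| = |(0 6 1 10 3)(8 9)| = 10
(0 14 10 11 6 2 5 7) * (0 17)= (0 14 10 11 6 2 5 7 17)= [14, 1, 5, 3, 4, 7, 2, 17, 8, 9, 11, 6, 12, 13, 10, 15, 16, 0]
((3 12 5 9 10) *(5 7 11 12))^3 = (12)(3 10 9 5)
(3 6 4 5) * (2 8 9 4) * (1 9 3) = (1 9 4 5)(2 8 3 6) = [0, 9, 8, 6, 5, 1, 2, 7, 3, 4]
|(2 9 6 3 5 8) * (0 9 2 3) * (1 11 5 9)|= 8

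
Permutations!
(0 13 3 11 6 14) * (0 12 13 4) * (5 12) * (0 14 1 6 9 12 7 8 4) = (1 6)(3 11 9 12 13)(4 14 5 7 8) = [0, 6, 2, 11, 14, 7, 1, 8, 4, 12, 10, 9, 13, 3, 5]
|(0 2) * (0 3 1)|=|(0 2 3 1)|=4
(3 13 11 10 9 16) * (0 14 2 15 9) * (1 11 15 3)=[14, 11, 3, 13, 4, 5, 6, 7, 8, 16, 0, 10, 12, 15, 2, 9, 1]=(0 14 2 3 13 15 9 16 1 11 10)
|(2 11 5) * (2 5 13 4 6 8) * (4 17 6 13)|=7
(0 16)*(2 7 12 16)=(0 2 7 12 16)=[2, 1, 7, 3, 4, 5, 6, 12, 8, 9, 10, 11, 16, 13, 14, 15, 0]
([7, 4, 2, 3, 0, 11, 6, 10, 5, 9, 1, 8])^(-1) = (0 4 1 10 7)(5 8 11)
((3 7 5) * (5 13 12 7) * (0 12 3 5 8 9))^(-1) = (0 9 8 3 13 7 12)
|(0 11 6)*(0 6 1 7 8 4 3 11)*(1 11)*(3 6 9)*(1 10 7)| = 7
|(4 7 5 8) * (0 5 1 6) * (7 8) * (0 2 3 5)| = 6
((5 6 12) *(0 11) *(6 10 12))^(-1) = ((0 11)(5 10 12))^(-1) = (0 11)(5 12 10)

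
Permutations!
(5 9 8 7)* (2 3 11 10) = (2 3 11 10)(5 9 8 7) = [0, 1, 3, 11, 4, 9, 6, 5, 7, 8, 2, 10]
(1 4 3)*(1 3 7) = (1 4 7) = [0, 4, 2, 3, 7, 5, 6, 1]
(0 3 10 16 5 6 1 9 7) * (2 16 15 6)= [3, 9, 16, 10, 4, 2, 1, 0, 8, 7, 15, 11, 12, 13, 14, 6, 5]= (0 3 10 15 6 1 9 7)(2 16 5)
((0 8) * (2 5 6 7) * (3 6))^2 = (8)(2 3 7 5 6)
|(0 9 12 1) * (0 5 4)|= |(0 9 12 1 5 4)|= 6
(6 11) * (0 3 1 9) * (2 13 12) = (0 3 1 9)(2 13 12)(6 11) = [3, 9, 13, 1, 4, 5, 11, 7, 8, 0, 10, 6, 2, 12]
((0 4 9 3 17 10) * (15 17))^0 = (17)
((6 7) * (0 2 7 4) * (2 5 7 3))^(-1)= (0 4 6 7 5)(2 3)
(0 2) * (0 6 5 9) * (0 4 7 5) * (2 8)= (0 8 2 6)(4 7 5 9)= [8, 1, 6, 3, 7, 9, 0, 5, 2, 4]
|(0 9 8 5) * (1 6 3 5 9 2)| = 6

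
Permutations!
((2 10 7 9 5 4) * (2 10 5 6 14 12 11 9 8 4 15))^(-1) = ((2 5 15)(4 10 7 8)(6 14 12 11 9))^(-1) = (2 15 5)(4 8 7 10)(6 9 11 12 14)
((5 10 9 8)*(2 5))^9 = (2 8 9 10 5) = ((2 5 10 9 8))^9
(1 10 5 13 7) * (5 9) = (1 10 9 5 13 7) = [0, 10, 2, 3, 4, 13, 6, 1, 8, 5, 9, 11, 12, 7]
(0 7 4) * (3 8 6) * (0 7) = (3 8 6)(4 7) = [0, 1, 2, 8, 7, 5, 3, 4, 6]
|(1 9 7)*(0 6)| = 6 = |(0 6)(1 9 7)|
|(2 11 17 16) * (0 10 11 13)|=7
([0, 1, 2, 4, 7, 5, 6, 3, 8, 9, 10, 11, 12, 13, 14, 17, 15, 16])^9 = (17)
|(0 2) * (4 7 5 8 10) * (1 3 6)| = |(0 2)(1 3 6)(4 7 5 8 10)| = 30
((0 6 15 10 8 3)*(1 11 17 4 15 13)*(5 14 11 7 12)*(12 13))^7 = ((0 6 12 5 14 11 17 4 15 10 8 3)(1 7 13))^7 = (0 4 12 10 14 3 17 6 15 5 8 11)(1 7 13)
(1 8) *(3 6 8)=(1 3 6 8)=[0, 3, 2, 6, 4, 5, 8, 7, 1]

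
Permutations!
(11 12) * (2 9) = [0, 1, 9, 3, 4, 5, 6, 7, 8, 2, 10, 12, 11] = (2 9)(11 12)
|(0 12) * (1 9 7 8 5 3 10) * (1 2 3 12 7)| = 30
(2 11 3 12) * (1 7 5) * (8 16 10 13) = [0, 7, 11, 12, 4, 1, 6, 5, 16, 9, 13, 3, 2, 8, 14, 15, 10] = (1 7 5)(2 11 3 12)(8 16 10 13)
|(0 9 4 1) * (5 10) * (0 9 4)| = 4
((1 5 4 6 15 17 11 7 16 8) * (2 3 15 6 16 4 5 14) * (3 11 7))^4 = (1 3 4 14 15 16 2 17 8 11 7)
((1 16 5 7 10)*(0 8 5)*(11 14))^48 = (0 16 1 10 7 5 8)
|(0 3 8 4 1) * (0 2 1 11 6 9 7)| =|(0 3 8 4 11 6 9 7)(1 2)| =8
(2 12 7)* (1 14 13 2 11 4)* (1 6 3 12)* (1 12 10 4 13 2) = (1 14 2 12 7 11 13)(3 10 4 6) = [0, 14, 12, 10, 6, 5, 3, 11, 8, 9, 4, 13, 7, 1, 2]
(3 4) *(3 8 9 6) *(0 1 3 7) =(0 1 3 4 8 9 6 7) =[1, 3, 2, 4, 8, 5, 7, 0, 9, 6]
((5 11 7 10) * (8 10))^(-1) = ((5 11 7 8 10))^(-1) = (5 10 8 7 11)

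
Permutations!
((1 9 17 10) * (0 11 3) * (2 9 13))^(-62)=(0 11 3)(1 17 2)(9 13 10)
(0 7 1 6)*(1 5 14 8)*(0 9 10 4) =[7, 6, 2, 3, 0, 14, 9, 5, 1, 10, 4, 11, 12, 13, 8] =(0 7 5 14 8 1 6 9 10 4)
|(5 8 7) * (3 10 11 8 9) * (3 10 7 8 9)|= |(3 7 5)(9 10 11)|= 3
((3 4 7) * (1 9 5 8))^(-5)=((1 9 5 8)(3 4 7))^(-5)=(1 8 5 9)(3 4 7)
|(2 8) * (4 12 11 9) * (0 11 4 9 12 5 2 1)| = 8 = |(0 11 12 4 5 2 8 1)|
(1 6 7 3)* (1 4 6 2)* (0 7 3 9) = (0 7 9)(1 2)(3 4 6) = [7, 2, 1, 4, 6, 5, 3, 9, 8, 0]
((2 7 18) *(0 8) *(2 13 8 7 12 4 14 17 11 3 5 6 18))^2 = ((0 7 2 12 4 14 17 11 3 5 6 18 13 8))^2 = (0 2 4 17 3 6 13)(5 18 8 7 12 14 11)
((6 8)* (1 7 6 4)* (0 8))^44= (0 4 7)(1 6 8)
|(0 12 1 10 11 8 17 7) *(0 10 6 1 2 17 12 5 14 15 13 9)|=42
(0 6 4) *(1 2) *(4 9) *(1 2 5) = [6, 5, 2, 3, 0, 1, 9, 7, 8, 4] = (0 6 9 4)(1 5)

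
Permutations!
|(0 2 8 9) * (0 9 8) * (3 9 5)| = 6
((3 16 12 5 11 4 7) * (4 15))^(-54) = (3 12 11 4)(5 15 7 16)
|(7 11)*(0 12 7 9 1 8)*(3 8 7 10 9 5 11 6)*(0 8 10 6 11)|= |(0 12 6 3 10 9 1 7 11 5)|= 10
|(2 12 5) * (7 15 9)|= 3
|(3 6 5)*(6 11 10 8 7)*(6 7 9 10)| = 12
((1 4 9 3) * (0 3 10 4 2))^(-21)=(10)(0 2 1 3)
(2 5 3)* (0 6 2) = (0 6 2 5 3) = [6, 1, 5, 0, 4, 3, 2]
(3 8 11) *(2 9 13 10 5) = [0, 1, 9, 8, 4, 2, 6, 7, 11, 13, 5, 3, 12, 10] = (2 9 13 10 5)(3 8 11)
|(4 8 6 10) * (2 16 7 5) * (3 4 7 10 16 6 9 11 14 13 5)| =|(2 6 16 10 7 3 4 8 9 11 14 13 5)| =13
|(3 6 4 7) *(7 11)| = 5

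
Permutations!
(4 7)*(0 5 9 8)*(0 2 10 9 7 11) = (0 5 7 4 11)(2 10 9 8) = [5, 1, 10, 3, 11, 7, 6, 4, 2, 8, 9, 0]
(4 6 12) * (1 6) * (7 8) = (1 6 12 4)(7 8) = [0, 6, 2, 3, 1, 5, 12, 8, 7, 9, 10, 11, 4]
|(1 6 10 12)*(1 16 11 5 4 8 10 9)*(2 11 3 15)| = |(1 6 9)(2 11 5 4 8 10 12 16 3 15)| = 30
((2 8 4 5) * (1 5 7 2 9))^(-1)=((1 5 9)(2 8 4 7))^(-1)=(1 9 5)(2 7 4 8)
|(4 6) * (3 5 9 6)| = 5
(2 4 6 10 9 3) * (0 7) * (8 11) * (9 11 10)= [7, 1, 4, 2, 6, 5, 9, 0, 10, 3, 11, 8]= (0 7)(2 4 6 9 3)(8 10 11)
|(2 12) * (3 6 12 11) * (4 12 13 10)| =8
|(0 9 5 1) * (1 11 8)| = |(0 9 5 11 8 1)| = 6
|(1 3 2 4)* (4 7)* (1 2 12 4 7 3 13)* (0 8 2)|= 6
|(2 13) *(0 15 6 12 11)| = 10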